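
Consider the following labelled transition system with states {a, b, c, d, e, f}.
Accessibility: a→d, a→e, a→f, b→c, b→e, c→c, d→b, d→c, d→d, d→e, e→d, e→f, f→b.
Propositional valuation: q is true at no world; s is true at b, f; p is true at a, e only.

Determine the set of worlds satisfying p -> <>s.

a, b, c, d, e, f

Let φ = p -> <>s. Evaluate φ at each world:
  a (successors {d, e, f}): φ is true.
  b (successors {c, e}): φ is true.
  c (successors {c}): φ is true.
  d (successors {b, c, d, e}): φ is true.
  e (successors {d, f}): φ is true.
  f (successors {b}): φ is true.
For instance, at e:
  At e: p is true, <>s is true, so p -> <>s is true.
    At e: <>s requires s at some successor in {d, f}.
      s holds at f, so <>s is true at e.
Satisfying worlds: {a, b, c, d, e, f}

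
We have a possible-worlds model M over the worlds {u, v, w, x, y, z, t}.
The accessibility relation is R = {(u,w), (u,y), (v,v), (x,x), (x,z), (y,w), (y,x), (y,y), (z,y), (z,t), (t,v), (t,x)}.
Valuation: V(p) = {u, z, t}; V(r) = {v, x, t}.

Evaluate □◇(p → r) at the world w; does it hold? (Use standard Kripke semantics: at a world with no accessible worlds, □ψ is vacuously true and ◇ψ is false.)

Yes

Recall that □ψ holds at a world iff ψ holds at every accessible world, and ◇ψ holds iff ψ holds at some accessible world.
At w: no accessible worlds, so □◇(p → r) holds vacuously.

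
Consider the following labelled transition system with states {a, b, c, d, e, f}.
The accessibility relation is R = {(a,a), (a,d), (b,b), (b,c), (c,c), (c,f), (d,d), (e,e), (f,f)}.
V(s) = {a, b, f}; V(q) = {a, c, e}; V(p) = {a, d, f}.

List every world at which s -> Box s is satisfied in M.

Let φ = s -> Box s. Evaluate φ at each world:
  a (successors {a, d}): φ is false.
  b (successors {b, c}): φ is false.
  c (successors {c, f}): φ is true.
  d (successors {d}): φ is true.
  e (successors {e}): φ is true.
  f (successors {f}): φ is true.
For instance, at d:
  At d: s is false, Box s is false, so s -> Box s is true.
    At d: Box s requires s at every successor {d}.
      s fails at d, so Box s is false at d.
Satisfying worlds: {c, d, e, f}

c, d, e, f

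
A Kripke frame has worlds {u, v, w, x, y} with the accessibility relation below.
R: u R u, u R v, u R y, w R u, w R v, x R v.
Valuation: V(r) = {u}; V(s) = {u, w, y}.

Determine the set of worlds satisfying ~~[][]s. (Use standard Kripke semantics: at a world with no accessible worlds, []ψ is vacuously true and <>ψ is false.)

Let φ = ~~[][]s. Evaluate φ at each world:
  u (successors {u, v, y}): φ is false.
  v (successors ∅): φ is true.
  w (successors {u, v}): φ is false.
  x (successors {v}): φ is true.
  y (successors ∅): φ is true.
For instance, at x:
  At x: ~[][]s is false, so ~~[][]s is true.
    At x: [][]s is true, so ~[][]s is false.
      At x: [][]s requires []s at every successor {v}.
        At v: []s is true.
      So [][]s is true at x.
Satisfying worlds: {v, x, y}

v, x, y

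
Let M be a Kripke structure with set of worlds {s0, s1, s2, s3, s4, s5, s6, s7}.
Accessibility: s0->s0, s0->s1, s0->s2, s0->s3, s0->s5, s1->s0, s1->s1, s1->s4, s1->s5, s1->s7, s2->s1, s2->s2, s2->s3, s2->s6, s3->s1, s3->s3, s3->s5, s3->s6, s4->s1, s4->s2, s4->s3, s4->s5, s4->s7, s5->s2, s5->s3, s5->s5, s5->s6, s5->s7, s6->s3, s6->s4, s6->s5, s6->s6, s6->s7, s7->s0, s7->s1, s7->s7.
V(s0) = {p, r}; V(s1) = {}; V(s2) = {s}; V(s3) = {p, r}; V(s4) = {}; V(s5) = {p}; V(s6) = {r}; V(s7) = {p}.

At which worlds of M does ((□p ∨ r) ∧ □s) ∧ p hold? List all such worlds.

Recall that □ψ holds at a world iff ψ holds at every accessible world, and ◇ψ holds iff ψ holds at some accessible world.
Let φ = ((□p ∨ r) ∧ □s) ∧ p. Evaluate φ at each world:
  s0 (successors {s0, s1, s2, s3, s5}): φ is false.
  s1 (successors {s0, s1, s4, s5, s7}): φ is false.
  s2 (successors {s1, s2, s3, s6}): φ is false.
  s3 (successors {s1, s3, s5, s6}): φ is false.
  s4 (successors {s1, s2, s3, s5, s7}): φ is false.
  s5 (successors {s2, s3, s5, s6, s7}): φ is false.
  s6 (successors {s3, s4, s5, s6, s7}): φ is false.
  s7 (successors {s0, s1, s7}): φ is false.
For instance, at s7:
  At s7: (□p ∨ r) ∧ □s is false, p is true, so ((□p ∨ r) ∧ □s) ∧ p is false.
    At s7: □p ∨ r is false, □s is false, so (□p ∨ r) ∧ □s is false.
      At s7: □p is false, r is false, so □p ∨ r is false.
      At s7: □s requires s at every successor {s0, s1, s7}.
        s fails at s0, so □s is false at s7.
Satisfying worlds: none.

none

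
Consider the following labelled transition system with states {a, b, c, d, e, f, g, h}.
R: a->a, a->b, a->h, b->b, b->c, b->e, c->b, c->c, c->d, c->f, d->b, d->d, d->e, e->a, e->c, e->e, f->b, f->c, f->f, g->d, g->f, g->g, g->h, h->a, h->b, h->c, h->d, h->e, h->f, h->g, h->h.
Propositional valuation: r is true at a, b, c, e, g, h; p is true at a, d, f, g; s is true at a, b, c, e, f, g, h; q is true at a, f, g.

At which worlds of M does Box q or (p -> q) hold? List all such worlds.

a, b, c, e, f, g, h

Recall that Box ψ holds at a world iff ψ holds at every accessible world, and Dia ψ holds iff ψ holds at some accessible world.
Let φ = Box q or (p -> q). Evaluate φ at each world:
  a (successors {a, b, h}): φ is true.
  b (successors {b, c, e}): φ is true.
  c (successors {b, c, d, f}): φ is true.
  d (successors {b, d, e}): φ is false.
  e (successors {a, c, e}): φ is true.
  f (successors {b, c, f}): φ is true.
  g (successors {d, f, g, h}): φ is true.
  h (successors {a, b, c, d, e, f, g, h}): φ is true.
For instance, at d:
  At d: Box q is false, p -> q is false, so Box q or (p -> q) is false.
    At d: Box q requires q at every successor {b, d, e}.
      q fails at b, so Box q is false at d.
Satisfying worlds: {a, b, c, e, f, g, h}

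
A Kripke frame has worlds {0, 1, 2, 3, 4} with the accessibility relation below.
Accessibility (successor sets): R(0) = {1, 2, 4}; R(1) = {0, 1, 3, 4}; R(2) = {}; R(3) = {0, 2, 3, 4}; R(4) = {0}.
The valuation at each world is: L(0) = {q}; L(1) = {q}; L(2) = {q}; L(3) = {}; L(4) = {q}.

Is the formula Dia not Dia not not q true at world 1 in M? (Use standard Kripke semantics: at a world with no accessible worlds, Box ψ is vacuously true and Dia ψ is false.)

No

At 1: Dia not Dia not not q requires not Dia not not q at some successor in {0, 1, 3, 4}.
  At 0: not Dia not not q is false.
  At 1: not Dia not not q is false.
  At 3: not Dia not not q is false.
  At 4: not Dia not not q is false.
So Dia not Dia not not q is false at 1.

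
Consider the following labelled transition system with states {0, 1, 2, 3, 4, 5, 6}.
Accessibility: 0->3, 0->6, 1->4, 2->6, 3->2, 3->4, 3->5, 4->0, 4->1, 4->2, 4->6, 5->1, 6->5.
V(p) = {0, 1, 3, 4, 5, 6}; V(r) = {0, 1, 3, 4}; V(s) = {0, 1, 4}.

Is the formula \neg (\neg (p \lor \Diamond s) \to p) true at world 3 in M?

No

At 3: \neg (p \lor \Diamond s) \to p is true, so \neg (\neg (p \lor \Diamond s) \to p) is false.
  At 3: \neg (p \lor \Diamond s) is false, p is true, so \neg (p \lor \Diamond s) \to p is true.
    At 3: p \lor \Diamond s is true, so \neg (p \lor \Diamond s) is false.
      At 3: p is true, \Diamond s is true, so p \lor \Diamond s is true.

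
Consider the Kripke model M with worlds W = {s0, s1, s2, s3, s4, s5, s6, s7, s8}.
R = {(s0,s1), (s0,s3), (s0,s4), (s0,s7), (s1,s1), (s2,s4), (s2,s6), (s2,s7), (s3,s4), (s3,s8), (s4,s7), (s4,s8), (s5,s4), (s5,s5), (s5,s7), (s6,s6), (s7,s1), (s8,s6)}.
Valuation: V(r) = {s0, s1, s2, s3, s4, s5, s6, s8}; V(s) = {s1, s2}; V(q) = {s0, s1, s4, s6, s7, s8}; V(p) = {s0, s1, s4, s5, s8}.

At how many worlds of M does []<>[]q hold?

Let φ = []<>[]q. Evaluate φ at each world:
  s0 (successors {s1, s3, s4, s7}): φ is true.
  s1 (successors {s1}): φ is true.
  s2 (successors {s4, s6, s7}): φ is true.
  s3 (successors {s4, s8}): φ is true.
  s4 (successors {s7, s8}): φ is true.
  s5 (successors {s4, s5, s7}): φ is true.
  s6 (successors {s6}): φ is true.
  s7 (successors {s1}): φ is true.
  s8 (successors {s6}): φ is true.
For instance, at s2:
  At s2: []<>[]q requires <>[]q at every successor {s4, s6, s7}.
      At s4: <>[]q requires []q at some successor in {s7, s8}.
        []q holds at s7, so <>[]q is true at s4.
      At s6: <>[]q requires []q at some successor in {s6}.
        []q holds at s6, so <>[]q is true at s6.
      At s7: <>[]q requires []q at some successor in {s1}.
        []q holds at s1, so <>[]q is true at s7.
  So []<>[]q is true at s2.
Satisfying worlds: {s0, s1, s2, s3, s4, s5, s6, s7, s8}

9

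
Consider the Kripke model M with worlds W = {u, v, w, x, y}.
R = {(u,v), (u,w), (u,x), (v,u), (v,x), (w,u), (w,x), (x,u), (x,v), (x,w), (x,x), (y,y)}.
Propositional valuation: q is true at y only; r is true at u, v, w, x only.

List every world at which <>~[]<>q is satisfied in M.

Recall that []ψ holds at a world iff ψ holds at every accessible world, and <>ψ holds iff ψ holds at some accessible world.
Let φ = <>~[]<>q. Evaluate φ at each world:
  u (successors {v, w, x}): φ is true.
  v (successors {u, x}): φ is true.
  w (successors {u, x}): φ is true.
  x (successors {u, v, w, x}): φ is true.
  y (successors {y}): φ is false.
For instance, at x:
  At x: <>~[]<>q requires ~[]<>q at some successor in {u, v, w, x}.
    ~[]<>q holds at u, so <>~[]<>q is true at x.
      At u: []<>q is false, so ~[]<>q is true.
Satisfying worlds: {u, v, w, x}

u, v, w, x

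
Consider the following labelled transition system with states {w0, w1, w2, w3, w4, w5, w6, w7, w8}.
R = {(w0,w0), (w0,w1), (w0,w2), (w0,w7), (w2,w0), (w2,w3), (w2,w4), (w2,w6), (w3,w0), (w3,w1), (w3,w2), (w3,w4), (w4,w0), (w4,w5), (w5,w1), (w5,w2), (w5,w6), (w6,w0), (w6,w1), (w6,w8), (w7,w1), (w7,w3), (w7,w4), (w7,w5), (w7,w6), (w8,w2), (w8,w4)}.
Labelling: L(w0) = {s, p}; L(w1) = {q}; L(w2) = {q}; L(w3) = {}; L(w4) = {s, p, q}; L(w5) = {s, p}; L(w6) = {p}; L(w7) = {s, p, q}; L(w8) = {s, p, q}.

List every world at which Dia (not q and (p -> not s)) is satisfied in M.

Recall that Dia ψ holds at a world iff ψ holds at some accessible world.
Let φ = Dia (not q and (p -> not s)). Evaluate φ at each world:
  w0 (successors {w0, w1, w2, w7}): φ is false.
  w1 (successors ∅): φ is false.
  w2 (successors {w0, w3, w4, w6}): φ is true.
  w3 (successors {w0, w1, w2, w4}): φ is false.
  w4 (successors {w0, w5}): φ is false.
  w5 (successors {w1, w2, w6}): φ is true.
  w6 (successors {w0, w1, w8}): φ is false.
  w7 (successors {w1, w3, w4, w5, w6}): φ is true.
  w8 (successors {w2, w4}): φ is false.
For instance, at w7:
  At w7: Dia (not q and (p -> not s)) requires not q and (p -> not s) at some successor in {w1, w3, w4, w5, w6}.
    not q and (p -> not s) holds at w3, so Dia (not q and (p -> not s)) is true at w7.
Satisfying worlds: {w2, w5, w7}

w2, w5, w7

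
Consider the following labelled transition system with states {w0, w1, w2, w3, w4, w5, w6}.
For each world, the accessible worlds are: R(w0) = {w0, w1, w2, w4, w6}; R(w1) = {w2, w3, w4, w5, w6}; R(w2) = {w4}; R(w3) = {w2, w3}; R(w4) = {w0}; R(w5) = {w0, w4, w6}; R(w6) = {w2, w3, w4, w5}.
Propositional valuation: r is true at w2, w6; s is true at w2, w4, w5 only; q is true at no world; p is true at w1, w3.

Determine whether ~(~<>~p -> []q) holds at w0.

Recall that []ψ holds at a world iff ψ holds at every accessible world, and <>ψ holds iff ψ holds at some accessible world.
At w0: ~<>~p -> []q is true, so ~(~<>~p -> []q) is false.
  At w0: ~<>~p is false, []q is false, so ~<>~p -> []q is true.
    At w0: <>~p is true, so ~<>~p is false.
      At w0: <>~p requires ~p at some successor in {w0, w1, w2, w4, w6}.
        ~p holds at w0, so <>~p is true at w0.
    At w0: []q requires q at every successor {w0, w1, w2, w4, w6}.
      q fails at w0, so []q is false at w0.

No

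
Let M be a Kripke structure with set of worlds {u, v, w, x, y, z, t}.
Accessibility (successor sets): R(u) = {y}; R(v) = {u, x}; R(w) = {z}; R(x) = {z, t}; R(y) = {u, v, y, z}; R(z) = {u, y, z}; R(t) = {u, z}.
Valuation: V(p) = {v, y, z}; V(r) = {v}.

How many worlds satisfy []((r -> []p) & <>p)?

Recall that []ψ holds at a world iff ψ holds at every accessible world, and <>ψ holds iff ψ holds at some accessible world.
Let φ = []((r -> []p) & <>p). Evaluate φ at each world:
  u (successors {y}): φ is true.
  v (successors {u, x}): φ is true.
  w (successors {z}): φ is true.
  x (successors {z, t}): φ is true.
  y (successors {u, v, y, z}): φ is false.
  z (successors {u, y, z}): φ is true.
  t (successors {u, z}): φ is true.
For instance, at v:
  At v: []((r -> []p) & <>p) requires (r -> []p) & <>p at every successor {u, x}.
      At u: r -> []p is true, <>p is true, so (r -> []p) & <>p is true.
      At x: r -> []p is true, <>p is true, so (r -> []p) & <>p is true.
  So []((r -> []p) & <>p) is true at v.
Satisfying worlds: {u, v, w, x, z, t}

6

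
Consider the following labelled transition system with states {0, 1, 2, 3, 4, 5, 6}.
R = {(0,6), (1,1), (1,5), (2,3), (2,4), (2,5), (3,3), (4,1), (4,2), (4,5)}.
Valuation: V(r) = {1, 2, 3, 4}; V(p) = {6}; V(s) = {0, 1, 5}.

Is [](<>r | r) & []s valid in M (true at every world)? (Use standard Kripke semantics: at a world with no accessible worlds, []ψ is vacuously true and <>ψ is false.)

Let φ = [](<>r | r) & []s. Evaluate φ at each world:
  0 (successors {6}): φ is false.
  1 (successors {1, 5}): φ is false.
  2 (successors {3, 4, 5}): φ is false.
  3 (successors {3}): φ is false.
  4 (successors {1, 2, 5}): φ is false.
  5 (successors ∅): φ is true.
  6 (successors ∅): φ is true.
Detail at 0 (counterexample):
  At 0: [](<>r | r) is false, []s is false, so [](<>r | r) & []s is false.
    At 0: [](<>r | r) requires <>r | r at every successor {6}.
      <>r | r fails at 6, so [](<>r | r) is false at 0.
    At 0: []s requires s at every successor {6}.
      s fails at 6, so []s is false at 0.

No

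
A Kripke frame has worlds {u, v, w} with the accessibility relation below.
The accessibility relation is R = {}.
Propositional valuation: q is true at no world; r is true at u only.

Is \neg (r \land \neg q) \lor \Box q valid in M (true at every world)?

Yes

Let φ = \neg (r \land \neg q) \lor \Box q. Evaluate φ at each world:
  u (successors ∅): φ is true.
  v (successors ∅): φ is true.
  w (successors ∅): φ is true.
For instance, at u:
  At u: \neg (r \land \neg q) is false, \Box q is true, so \neg (r \land \neg q) \lor \Box q is true.
    At u: no accessible worlds, so \Box q holds vacuously.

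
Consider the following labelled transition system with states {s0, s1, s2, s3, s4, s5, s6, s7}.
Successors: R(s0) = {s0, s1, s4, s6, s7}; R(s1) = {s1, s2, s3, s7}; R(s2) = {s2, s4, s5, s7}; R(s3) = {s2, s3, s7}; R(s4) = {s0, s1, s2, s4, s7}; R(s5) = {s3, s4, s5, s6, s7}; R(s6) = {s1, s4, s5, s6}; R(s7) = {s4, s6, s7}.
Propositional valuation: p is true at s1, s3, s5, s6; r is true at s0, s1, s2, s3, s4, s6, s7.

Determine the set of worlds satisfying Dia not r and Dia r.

s2, s5, s6

Let φ = Dia not r and Dia r. Evaluate φ at each world:
  s0 (successors {s0, s1, s4, s6, s7}): φ is false.
  s1 (successors {s1, s2, s3, s7}): φ is false.
  s2 (successors {s2, s4, s5, s7}): φ is true.
  s3 (successors {s2, s3, s7}): φ is false.
  s4 (successors {s0, s1, s2, s4, s7}): φ is false.
  s5 (successors {s3, s4, s5, s6, s7}): φ is true.
  s6 (successors {s1, s4, s5, s6}): φ is true.
  s7 (successors {s4, s6, s7}): φ is false.
For instance, at s3:
  At s3: Dia not r is false, Dia r is true, so Dia not r and Dia r is false.
    At s3: Dia not r requires not r at some successor in {s2, s3, s7}.
      At s2: not r is false.
      At s3: not r is false.
      At s7: not r is false.
    So Dia not r is false at s3.
    At s3: Dia r requires r at some successor in {s2, s3, s7}.
      r holds at s2, so Dia r is true at s3.
Satisfying worlds: {s2, s5, s6}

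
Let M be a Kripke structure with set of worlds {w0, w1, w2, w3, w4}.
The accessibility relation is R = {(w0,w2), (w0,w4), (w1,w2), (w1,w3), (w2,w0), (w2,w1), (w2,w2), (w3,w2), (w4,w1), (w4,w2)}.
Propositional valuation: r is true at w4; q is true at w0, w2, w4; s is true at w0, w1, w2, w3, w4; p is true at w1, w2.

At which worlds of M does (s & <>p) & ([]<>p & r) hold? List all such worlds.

Recall that []ψ holds at a world iff ψ holds at every accessible world, and <>ψ holds iff ψ holds at some accessible world.
Let φ = (s & <>p) & ([]<>p & r). Evaluate φ at each world:
  w0 (successors {w2, w4}): φ is false.
  w1 (successors {w2, w3}): φ is false.
  w2 (successors {w0, w1, w2}): φ is false.
  w3 (successors {w2}): φ is false.
  w4 (successors {w1, w2}): φ is true.
For instance, at w2:
  At w2: s & <>p is true, []<>p & r is false, so (s & <>p) & ([]<>p & r) is false.
    At w2: s is true, <>p is true, so s & <>p is true.
      At w2: <>p requires p at some successor in {w0, w1, w2}.
        p holds at w1, so <>p is true at w2.
    At w2: []<>p is true, r is false, so []<>p & r is false.
      At w2: []<>p requires <>p at every successor {w0, w1, w2}.
        At w0: <>p is true.
        At w1: <>p is true.
        At w2: <>p is true.
      So []<>p is true at w2.
Satisfying worlds: {w4}

w4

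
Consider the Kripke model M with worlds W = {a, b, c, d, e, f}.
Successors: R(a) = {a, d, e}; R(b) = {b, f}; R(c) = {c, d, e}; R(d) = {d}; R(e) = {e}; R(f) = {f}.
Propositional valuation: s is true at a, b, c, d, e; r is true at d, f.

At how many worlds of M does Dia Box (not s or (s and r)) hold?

Recall that Box ψ holds at a world iff ψ holds at every accessible world, and Dia ψ holds iff ψ holds at some accessible world.
Let φ = Dia Box (not s or (s and r)). Evaluate φ at each world:
  a (successors {a, d, e}): φ is true.
  b (successors {b, f}): φ is true.
  c (successors {c, d, e}): φ is true.
  d (successors {d}): φ is true.
  e (successors {e}): φ is false.
  f (successors {f}): φ is true.
For instance, at e:
  At e: Dia Box (not s or (s and r)) requires Box (not s or (s and r)) at some successor in {e}.
    At e: Box (not s or (s and r)) is false.
  So Dia Box (not s or (s and r)) is false at e.
Satisfying worlds: {a, b, c, d, f}

5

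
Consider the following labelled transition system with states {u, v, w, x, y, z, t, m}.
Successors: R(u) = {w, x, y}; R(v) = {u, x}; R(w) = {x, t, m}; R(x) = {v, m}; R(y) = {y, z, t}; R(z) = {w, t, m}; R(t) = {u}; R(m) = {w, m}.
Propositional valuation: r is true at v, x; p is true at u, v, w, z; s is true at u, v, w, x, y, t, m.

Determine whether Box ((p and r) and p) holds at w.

Recall that Box ψ holds at a world iff ψ holds at every accessible world, and Dia ψ holds iff ψ holds at some accessible world.
At w: Box ((p and r) and p) requires (p and r) and p at every successor {x, t, m}.
  (p and r) and p fails at x, so Box ((p and r) and p) is false at w.

No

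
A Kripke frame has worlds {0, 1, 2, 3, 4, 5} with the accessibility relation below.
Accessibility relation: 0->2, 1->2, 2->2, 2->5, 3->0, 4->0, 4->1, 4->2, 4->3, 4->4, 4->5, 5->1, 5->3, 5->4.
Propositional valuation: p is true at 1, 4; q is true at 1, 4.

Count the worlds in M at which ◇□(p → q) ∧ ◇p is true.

2

Recall that □ψ holds at a world iff ψ holds at every accessible world, and ◇ψ holds iff ψ holds at some accessible world.
Let φ = ◇□(p → q) ∧ ◇p. Evaluate φ at each world:
  0 (successors {2}): φ is false.
  1 (successors {2}): φ is false.
  2 (successors {2, 5}): φ is false.
  3 (successors {0}): φ is false.
  4 (successors {0, 1, 2, 3, 4, 5}): φ is true.
  5 (successors {1, 3, 4}): φ is true.
For instance, at 1:
  At 1: ◇□(p → q) is true, ◇p is false, so ◇□(p → q) ∧ ◇p is false.
    At 1: ◇□(p → q) requires □(p → q) at some successor in {2}.
      □(p → q) holds at 2, so ◇□(p → q) is true at 1.
    At 1: ◇p requires p at some successor in {2}.
      At 2: p is false.
    So ◇p is false at 1.
Satisfying worlds: {4, 5}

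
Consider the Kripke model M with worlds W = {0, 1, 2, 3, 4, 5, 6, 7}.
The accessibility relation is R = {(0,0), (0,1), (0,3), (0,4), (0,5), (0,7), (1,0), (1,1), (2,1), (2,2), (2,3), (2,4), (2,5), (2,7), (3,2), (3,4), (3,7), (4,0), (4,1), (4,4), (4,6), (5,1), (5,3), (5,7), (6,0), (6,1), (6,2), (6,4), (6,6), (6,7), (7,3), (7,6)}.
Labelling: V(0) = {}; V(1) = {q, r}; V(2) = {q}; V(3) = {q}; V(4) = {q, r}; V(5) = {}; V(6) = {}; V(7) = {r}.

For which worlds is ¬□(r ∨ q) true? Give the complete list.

Recall that □ψ holds at a world iff ψ holds at every accessible world, and ◇ψ holds iff ψ holds at some accessible world.
Let φ = ¬□(r ∨ q). Evaluate φ at each world:
  0 (successors {0, 1, 3, 4, 5, 7}): φ is true.
  1 (successors {0, 1}): φ is true.
  2 (successors {1, 2, 3, 4, 5, 7}): φ is true.
  3 (successors {2, 4, 7}): φ is false.
  4 (successors {0, 1, 4, 6}): φ is true.
  5 (successors {1, 3, 7}): φ is false.
  6 (successors {0, 1, 2, 4, 6, 7}): φ is true.
  7 (successors {3, 6}): φ is true.
For instance, at 5:
  At 5: □(r ∨ q) is true, so ¬□(r ∨ q) is false.
    At 5: □(r ∨ q) requires r ∨ q at every successor {1, 3, 7}.
      At 1: r ∨ q is true.
      At 3: r ∨ q is true.
      At 7: r ∨ q is true.
    So □(r ∨ q) is true at 5.
Satisfying worlds: {0, 1, 2, 4, 6, 7}

0, 1, 2, 4, 6, 7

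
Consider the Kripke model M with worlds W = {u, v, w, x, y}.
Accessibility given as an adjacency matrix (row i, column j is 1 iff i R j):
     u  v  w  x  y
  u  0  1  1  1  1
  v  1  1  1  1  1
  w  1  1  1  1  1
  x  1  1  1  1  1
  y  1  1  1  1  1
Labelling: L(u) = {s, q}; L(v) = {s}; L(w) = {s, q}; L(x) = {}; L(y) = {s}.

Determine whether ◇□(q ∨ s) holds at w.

At w: ◇□(q ∨ s) requires □(q ∨ s) at some successor in {u, v, w, x, y}.
  At u: □(q ∨ s) is false.
  At v: □(q ∨ s) is false.
  At w: □(q ∨ s) is false.
  At x: □(q ∨ s) is false.
  At y: □(q ∨ s) is false.
So ◇□(q ∨ s) is false at w.

No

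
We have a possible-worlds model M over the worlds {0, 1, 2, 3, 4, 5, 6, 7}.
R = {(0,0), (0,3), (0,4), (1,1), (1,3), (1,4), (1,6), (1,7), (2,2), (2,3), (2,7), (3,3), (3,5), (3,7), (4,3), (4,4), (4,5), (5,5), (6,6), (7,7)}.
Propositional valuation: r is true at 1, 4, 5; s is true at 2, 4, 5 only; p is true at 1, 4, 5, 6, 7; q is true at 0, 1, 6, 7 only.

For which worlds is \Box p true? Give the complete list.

5, 6, 7

Let φ = \Box p. Evaluate φ at each world:
  0 (successors {0, 3, 4}): φ is false.
  1 (successors {1, 3, 4, 6, 7}): φ is false.
  2 (successors {2, 3, 7}): φ is false.
  3 (successors {3, 5, 7}): φ is false.
  4 (successors {3, 4, 5}): φ is false.
  5 (successors {5}): φ is true.
  6 (successors {6}): φ is true.
  7 (successors {7}): φ is true.
For instance, at 7:
  At 7: \Box p requires p at every successor {7}.
    At 7: p is true.
  So \Box p is true at 7.
Satisfying worlds: {5, 6, 7}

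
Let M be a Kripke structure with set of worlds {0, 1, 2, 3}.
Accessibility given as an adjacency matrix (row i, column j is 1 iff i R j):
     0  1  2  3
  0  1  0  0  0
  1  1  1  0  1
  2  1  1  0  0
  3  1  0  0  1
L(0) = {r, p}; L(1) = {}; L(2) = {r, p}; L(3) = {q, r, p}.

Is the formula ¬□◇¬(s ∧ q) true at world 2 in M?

At 2: □◇¬(s ∧ q) is true, so ¬□◇¬(s ∧ q) is false.
  At 2: □◇¬(s ∧ q) requires ◇¬(s ∧ q) at every successor {0, 1}.
      At 0: ◇¬(s ∧ q) requires ¬(s ∧ q) at some successor in {0}.
        ¬(s ∧ q) holds at 0, so ◇¬(s ∧ q) is true at 0.
      At 1: ◇¬(s ∧ q) requires ¬(s ∧ q) at some successor in {0, 1, 3}.
        ¬(s ∧ q) holds at 0, so ◇¬(s ∧ q) is true at 1.
  So □◇¬(s ∧ q) is true at 2.

No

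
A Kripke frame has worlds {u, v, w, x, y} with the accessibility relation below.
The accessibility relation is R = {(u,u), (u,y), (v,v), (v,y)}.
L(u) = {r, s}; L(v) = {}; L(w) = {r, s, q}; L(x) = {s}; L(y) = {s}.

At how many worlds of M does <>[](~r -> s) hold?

Recall that []ψ holds at a world iff ψ holds at every accessible world, and <>ψ holds iff ψ holds at some accessible world.
Let φ = <>[](~r -> s). Evaluate φ at each world:
  u (successors {u, y}): φ is true.
  v (successors {v, y}): φ is true.
  w (successors ∅): φ is false.
  x (successors ∅): φ is false.
  y (successors ∅): φ is false.
For instance, at u:
  At u: <>[](~r -> s) requires [](~r -> s) at some successor in {u, y}.
    [](~r -> s) holds at u, so <>[](~r -> s) is true at u.
      At u: [](~r -> s) requires ~r -> s at every successor {u, y}.
        At u: ~r -> s is true.
        At y: ~r -> s is true.
      So [](~r -> s) is true at u.
Satisfying worlds: {u, v}

2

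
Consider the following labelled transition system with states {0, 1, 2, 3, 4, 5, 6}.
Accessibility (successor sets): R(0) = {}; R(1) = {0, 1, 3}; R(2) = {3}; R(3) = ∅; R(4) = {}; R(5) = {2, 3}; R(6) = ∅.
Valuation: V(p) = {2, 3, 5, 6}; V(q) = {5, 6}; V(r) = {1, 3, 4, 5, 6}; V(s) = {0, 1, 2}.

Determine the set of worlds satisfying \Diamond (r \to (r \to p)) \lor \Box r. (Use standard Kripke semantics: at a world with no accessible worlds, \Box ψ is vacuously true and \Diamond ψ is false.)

0, 1, 2, 3, 4, 5, 6

Let φ = \Diamond (r \to (r \to p)) \lor \Box r. Evaluate φ at each world:
  0 (successors ∅): φ is true.
  1 (successors {0, 1, 3}): φ is true.
  2 (successors {3}): φ is true.
  3 (successors ∅): φ is true.
  4 (successors ∅): φ is true.
  5 (successors {2, 3}): φ is true.
  6 (successors ∅): φ is true.
For instance, at 1:
  At 1: \Diamond (r \to (r \to p)) is true, \Box r is false, so \Diamond (r \to (r \to p)) \lor \Box r is true.
    At 1: \Diamond (r \to (r \to p)) requires r \to (r \to p) at some successor in {0, 1, 3}.
      r \to (r \to p) holds at 0, so \Diamond (r \to (r \to p)) is true at 1.
    At 1: \Box r requires r at every successor {0, 1, 3}.
      r fails at 0, so \Box r is false at 1.
Satisfying worlds: {0, 1, 2, 3, 4, 5, 6}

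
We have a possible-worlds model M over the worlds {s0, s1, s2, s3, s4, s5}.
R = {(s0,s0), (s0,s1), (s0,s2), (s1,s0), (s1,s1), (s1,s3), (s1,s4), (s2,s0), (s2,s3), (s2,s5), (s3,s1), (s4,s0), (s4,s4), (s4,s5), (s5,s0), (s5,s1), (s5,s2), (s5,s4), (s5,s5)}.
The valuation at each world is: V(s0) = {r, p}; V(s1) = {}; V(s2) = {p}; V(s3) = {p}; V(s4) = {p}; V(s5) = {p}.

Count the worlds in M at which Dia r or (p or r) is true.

6

Recall that Dia ψ holds at a world iff ψ holds at some accessible world.
Let φ = Dia r or (p or r). Evaluate φ at each world:
  s0 (successors {s0, s1, s2}): φ is true.
  s1 (successors {s0, s1, s3, s4}): φ is true.
  s2 (successors {s0, s3, s5}): φ is true.
  s3 (successors {s1}): φ is true.
  s4 (successors {s0, s4, s5}): φ is true.
  s5 (successors {s0, s1, s2, s4, s5}): φ is true.
For instance, at s2:
  At s2: Dia r is true, p or r is true, so Dia r or (p or r) is true.
    At s2: Dia r requires r at some successor in {s0, s3, s5}.
      r holds at s0, so Dia r is true at s2.
Satisfying worlds: {s0, s1, s2, s3, s4, s5}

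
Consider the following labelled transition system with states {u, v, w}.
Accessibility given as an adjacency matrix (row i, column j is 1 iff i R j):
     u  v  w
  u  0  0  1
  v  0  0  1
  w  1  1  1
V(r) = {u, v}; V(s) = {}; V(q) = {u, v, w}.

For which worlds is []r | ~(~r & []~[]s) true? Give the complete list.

u, v

Let φ = []r | ~(~r & []~[]s). Evaluate φ at each world:
  u (successors {w}): φ is true.
  v (successors {w}): φ is true.
  w (successors {u, v, w}): φ is false.
For instance, at u:
  At u: []r is false, ~(~r & []~[]s) is true, so []r | ~(~r & []~[]s) is true.
    At u: []r requires r at every successor {w}.
      r fails at w, so []r is false at u.
    At u: ~r & []~[]s is false, so ~(~r & []~[]s) is true.
      At u: ~r is false, []~[]s is true, so ~r & []~[]s is false.
Satisfying worlds: {u, v}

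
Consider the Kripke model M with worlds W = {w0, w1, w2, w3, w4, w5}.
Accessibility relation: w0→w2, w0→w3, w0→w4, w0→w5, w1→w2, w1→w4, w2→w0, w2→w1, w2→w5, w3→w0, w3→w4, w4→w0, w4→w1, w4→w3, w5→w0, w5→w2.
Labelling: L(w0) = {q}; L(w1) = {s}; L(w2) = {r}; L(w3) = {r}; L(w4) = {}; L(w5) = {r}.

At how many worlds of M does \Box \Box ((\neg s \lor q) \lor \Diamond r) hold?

Let φ = \Box \Box ((\neg s \lor q) \lor \Diamond r). Evaluate φ at each world:
  w0 (successors {w2, w3, w4, w5}): φ is true.
  w1 (successors {w2, w4}): φ is true.
  w2 (successors {w0, w1, w5}): φ is true.
  w3 (successors {w0, w4}): φ is true.
  w4 (successors {w0, w1, w3}): φ is true.
  w5 (successors {w0, w2}): φ is true.
For instance, at w4:
  At w4: \Box \Box ((\neg s \lor q) \lor \Diamond r) requires \Box ((\neg s \lor q) \lor \Diamond r) at every successor {w0, w1, w3}.
      At w0: \Box ((\neg s \lor q) \lor \Diamond r) requires (\neg s \lor q) \lor \Diamond r at every successor {w2, w3, w4, w5}.
        At w2: (\neg s \lor q) \lor \Diamond r is true.
        At w3: (\neg s \lor q) \lor \Diamond r is true.
        At w4: (\neg s \lor q) \lor \Diamond r is true.
        At w5: (\neg s \lor q) \lor \Diamond r is true.
      So \Box ((\neg s \lor q) \lor \Diamond r) is true at w0.
      At w1: \Box ((\neg s \lor q) \lor \Diamond r) requires (\neg s \lor q) \lor \Diamond r at every successor {w2, w4}.
        At w2: (\neg s \lor q) \lor \Diamond r is true.
        At w4: (\neg s \lor q) \lor \Diamond r is true.
      So \Box ((\neg s \lor q) \lor \Diamond r) is true at w1.
      At w3: \Box ((\neg s \lor q) \lor \Diamond r) requires (\neg s \lor q) \lor \Diamond r at every successor {w0, w4}.
        At w0: (\neg s \lor q) \lor \Diamond r is true.
        At w4: (\neg s \lor q) \lor \Diamond r is true.
      So \Box ((\neg s \lor q) \lor \Diamond r) is true at w3.
  So \Box \Box ((\neg s \lor q) \lor \Diamond r) is true at w4.
Satisfying worlds: {w0, w1, w2, w3, w4, w5}

6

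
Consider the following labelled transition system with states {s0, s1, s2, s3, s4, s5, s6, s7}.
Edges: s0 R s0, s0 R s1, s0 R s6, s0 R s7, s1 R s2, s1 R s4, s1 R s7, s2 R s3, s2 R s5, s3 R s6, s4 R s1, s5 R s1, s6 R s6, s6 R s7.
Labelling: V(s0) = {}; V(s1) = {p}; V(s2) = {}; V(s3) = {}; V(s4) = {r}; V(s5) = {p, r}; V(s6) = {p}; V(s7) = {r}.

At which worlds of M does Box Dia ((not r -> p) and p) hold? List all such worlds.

Let φ = Box Dia ((not r -> p) and p). Evaluate φ at each world:
  s0 (successors {s0, s1, s6, s7}): φ is false.
  s1 (successors {s2, s4, s7}): φ is false.
  s2 (successors {s3, s5}): φ is true.
  s3 (successors {s6}): φ is true.
  s4 (successors {s1}): φ is false.
  s5 (successors {s1}): φ is false.
  s6 (successors {s6, s7}): φ is false.
  s7 (successors ∅): φ is true.
For instance, at s2:
  At s2: Box Dia ((not r -> p) and p) requires Dia ((not r -> p) and p) at every successor {s3, s5}.
      At s3: Dia ((not r -> p) and p) requires (not r -> p) and p at some successor in {s6}.
        (not r -> p) and p holds at s6, so Dia ((not r -> p) and p) is true at s3.
      At s5: Dia ((not r -> p) and p) requires (not r -> p) and p at some successor in {s1}.
        (not r -> p) and p holds at s1, so Dia ((not r -> p) and p) is true at s5.
  So Box Dia ((not r -> p) and p) is true at s2.
Satisfying worlds: {s2, s3, s7}

s2, s3, s7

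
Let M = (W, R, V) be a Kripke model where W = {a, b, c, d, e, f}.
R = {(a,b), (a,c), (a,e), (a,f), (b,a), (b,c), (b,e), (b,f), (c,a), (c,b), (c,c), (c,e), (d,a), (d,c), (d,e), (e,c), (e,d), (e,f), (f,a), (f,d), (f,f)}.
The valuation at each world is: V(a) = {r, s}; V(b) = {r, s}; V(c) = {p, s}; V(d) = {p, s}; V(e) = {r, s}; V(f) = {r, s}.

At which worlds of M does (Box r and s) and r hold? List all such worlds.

none

Recall that Box ψ holds at a world iff ψ holds at every accessible world, and Dia ψ holds iff ψ holds at some accessible world.
Let φ = (Box r and s) and r. Evaluate φ at each world:
  a (successors {b, c, e, f}): φ is false.
  b (successors {a, c, e, f}): φ is false.
  c (successors {a, b, c, e}): φ is false.
  d (successors {a, c, e}): φ is false.
  e (successors {c, d, f}): φ is false.
  f (successors {a, d, f}): φ is false.
For instance, at e:
  At e: Box r and s is false, r is true, so (Box r and s) and r is false.
    At e: Box r is false, s is true, so Box r and s is false.
      At e: Box r requires r at every successor {c, d, f}.
        r fails at c, so Box r is false at e.
Satisfying worlds: none.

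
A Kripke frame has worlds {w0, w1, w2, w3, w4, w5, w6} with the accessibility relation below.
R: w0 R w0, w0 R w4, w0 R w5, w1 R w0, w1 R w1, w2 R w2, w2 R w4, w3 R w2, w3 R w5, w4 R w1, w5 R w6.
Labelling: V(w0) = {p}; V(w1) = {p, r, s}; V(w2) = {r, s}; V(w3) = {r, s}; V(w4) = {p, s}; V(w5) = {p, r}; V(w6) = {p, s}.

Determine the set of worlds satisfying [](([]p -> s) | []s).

Let φ = [](([]p -> s) | []s). Evaluate φ at each world:
  w0 (successors {w0, w4, w5}): φ is false.
  w1 (successors {w0, w1}): φ is false.
  w2 (successors {w2, w4}): φ is true.
  w3 (successors {w2, w5}): φ is true.
  w4 (successors {w1}): φ is true.
  w5 (successors {w6}): φ is true.
  w6 (successors ∅): φ is true.
For instance, at w1:
  At w1: [](([]p -> s) | []s) requires ([]p -> s) | []s at every successor {w0, w1}.
    ([]p -> s) | []s fails at w0, so [](([]p -> s) | []s) is false at w1.
      At w0: []p -> s is false, []s is false, so ([]p -> s) | []s is false.
Satisfying worlds: {w2, w3, w4, w5, w6}

w2, w3, w4, w5, w6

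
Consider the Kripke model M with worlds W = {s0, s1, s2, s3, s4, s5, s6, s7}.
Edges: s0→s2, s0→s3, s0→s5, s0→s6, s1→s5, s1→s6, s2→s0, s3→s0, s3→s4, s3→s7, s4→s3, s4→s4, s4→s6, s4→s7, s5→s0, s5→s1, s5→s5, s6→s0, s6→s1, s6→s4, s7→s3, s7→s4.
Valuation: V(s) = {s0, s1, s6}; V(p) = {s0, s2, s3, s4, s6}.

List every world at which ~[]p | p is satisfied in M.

Let φ = ~[]p | p. Evaluate φ at each world:
  s0 (successors {s2, s3, s5, s6}): φ is true.
  s1 (successors {s5, s6}): φ is true.
  s2 (successors {s0}): φ is true.
  s3 (successors {s0, s4, s7}): φ is true.
  s4 (successors {s3, s4, s6, s7}): φ is true.
  s5 (successors {s0, s1, s5}): φ is true.
  s6 (successors {s0, s1, s4}): φ is true.
  s7 (successors {s3, s4}): φ is false.
For instance, at s3:
  At s3: ~[]p is true, p is true, so ~[]p | p is true.
    At s3: []p is false, so ~[]p is true.
      At s3: []p requires p at every successor {s0, s4, s7}.
        p fails at s7, so []p is false at s3.
Satisfying worlds: {s0, s1, s2, s3, s4, s5, s6}

s0, s1, s2, s3, s4, s5, s6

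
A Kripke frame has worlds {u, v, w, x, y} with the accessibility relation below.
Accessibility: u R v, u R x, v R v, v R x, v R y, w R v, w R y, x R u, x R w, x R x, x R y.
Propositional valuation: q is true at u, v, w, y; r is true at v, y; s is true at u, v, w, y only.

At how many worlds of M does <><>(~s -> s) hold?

Recall that <>ψ holds at a world iff ψ holds at some accessible world.
Let φ = <><>(~s -> s). Evaluate φ at each world:
  u (successors {v, x}): φ is true.
  v (successors {v, x, y}): φ is true.
  w (successors {v, y}): φ is true.
  x (successors {u, w, x, y}): φ is true.
  y (successors ∅): φ is false.
For instance, at w:
  At w: <><>(~s -> s) requires <>(~s -> s) at some successor in {v, y}.
    <>(~s -> s) holds at v, so <><>(~s -> s) is true at w.
      At v: <>(~s -> s) requires ~s -> s at some successor in {v, x, y}.
        ~s -> s holds at v, so <>(~s -> s) is true at v.
Satisfying worlds: {u, v, w, x}

4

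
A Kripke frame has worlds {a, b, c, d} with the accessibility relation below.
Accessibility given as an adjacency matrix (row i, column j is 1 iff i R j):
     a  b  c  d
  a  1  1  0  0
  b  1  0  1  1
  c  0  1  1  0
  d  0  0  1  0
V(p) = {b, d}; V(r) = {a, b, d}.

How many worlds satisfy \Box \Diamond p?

Let φ = \Box \Diamond p. Evaluate φ at each world:
  a (successors {a, b}): φ is true.
  b (successors {a, c, d}): φ is false.
  c (successors {b, c}): φ is true.
  d (successors {c}): φ is true.
For instance, at c:
  At c: \Box \Diamond p requires \Diamond p at every successor {b, c}.
      At b: \Diamond p requires p at some successor in {a, c, d}.
        p holds at d, so \Diamond p is true at b.
      At c: \Diamond p requires p at some successor in {b, c}.
        p holds at b, so \Diamond p is true at c.
  So \Box \Diamond p is true at c.
Satisfying worlds: {a, c, d}

3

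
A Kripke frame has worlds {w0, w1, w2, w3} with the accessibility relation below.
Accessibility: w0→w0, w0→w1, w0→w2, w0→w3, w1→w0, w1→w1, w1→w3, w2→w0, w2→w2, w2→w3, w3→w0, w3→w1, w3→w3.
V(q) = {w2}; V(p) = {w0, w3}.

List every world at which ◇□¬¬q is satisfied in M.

Let φ = ◇□¬¬q. Evaluate φ at each world:
  w0 (successors {w0, w1, w2, w3}): φ is false.
  w1 (successors {w0, w1, w3}): φ is false.
  w2 (successors {w0, w2, w3}): φ is false.
  w3 (successors {w0, w1, w3}): φ is false.
For instance, at w0:
  At w0: ◇□¬¬q requires □¬¬q at some successor in {w0, w1, w2, w3}.
    At w0: □¬¬q is false.
    At w1: □¬¬q is false.
    At w2: □¬¬q is false.
    At w3: □¬¬q is false.
  So ◇□¬¬q is false at w0.
Satisfying worlds: none.

none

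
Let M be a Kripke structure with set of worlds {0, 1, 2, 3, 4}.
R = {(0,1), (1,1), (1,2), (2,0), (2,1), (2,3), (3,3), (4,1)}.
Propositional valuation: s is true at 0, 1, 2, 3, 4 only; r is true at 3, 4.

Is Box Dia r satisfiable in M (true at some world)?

Let φ = Box Dia r. Evaluate φ at each world:
  0 (successors {1}): φ is false.
  1 (successors {1, 2}): φ is false.
  2 (successors {0, 1, 3}): φ is false.
  3 (successors {3}): φ is true.
  4 (successors {1}): φ is false.
Detail at 3 (witness):
  At 3: Box Dia r requires Dia r at every successor {3}.
      At 3: Dia r requires r at some successor in {3}.
        r holds at 3, so Dia r is true at 3.
  So Box Dia r is true at 3.

Yes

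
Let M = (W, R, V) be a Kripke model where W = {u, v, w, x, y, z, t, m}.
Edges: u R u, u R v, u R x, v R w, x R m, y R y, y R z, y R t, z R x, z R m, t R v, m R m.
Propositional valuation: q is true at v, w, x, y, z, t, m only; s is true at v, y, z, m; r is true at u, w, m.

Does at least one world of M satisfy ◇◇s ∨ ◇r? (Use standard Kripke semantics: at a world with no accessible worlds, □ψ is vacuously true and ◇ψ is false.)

Yes

Recall that ◇ψ holds at a world iff ψ holds at some accessible world.
Let φ = ◇◇s ∨ ◇r. Evaluate φ at each world:
  u (successors {u, v, x}): φ is true.
  v (successors {w}): φ is true.
  w (successors ∅): φ is false.
  x (successors {m}): φ is true.
  y (successors {y, z, t}): φ is true.
  z (successors {x, m}): φ is true.
  t (successors {v}): φ is false.
  m (successors {m}): φ is true.
Detail at u (witness):
  At u: ◇◇s is true, ◇r is true, so ◇◇s ∨ ◇r is true.
    At u: ◇◇s requires ◇s at some successor in {u, v, x}.
      ◇s holds at u, so ◇◇s is true at u.
    At u: ◇r requires r at some successor in {u, v, x}.
      r holds at u, so ◇r is true at u.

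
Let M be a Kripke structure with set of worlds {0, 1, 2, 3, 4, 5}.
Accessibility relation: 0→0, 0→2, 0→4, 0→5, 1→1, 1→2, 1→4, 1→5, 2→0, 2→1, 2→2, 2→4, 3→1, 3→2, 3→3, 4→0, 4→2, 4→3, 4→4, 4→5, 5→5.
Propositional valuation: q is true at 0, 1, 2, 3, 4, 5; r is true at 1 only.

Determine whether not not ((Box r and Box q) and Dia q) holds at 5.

No

At 5: not ((Box r and Box q) and Dia q) is true, so not not ((Box r and Box q) and Dia q) is false.
  At 5: (Box r and Box q) and Dia q is false, so not ((Box r and Box q) and Dia q) is true.
    At 5: Box r and Box q is false, Dia q is true, so (Box r and Box q) and Dia q is false.
      At 5: Box r is false, Box q is true, so Box r and Box q is false.
      At 5: Dia q requires q at some successor in {5}.
        q holds at 5, so Dia q is true at 5.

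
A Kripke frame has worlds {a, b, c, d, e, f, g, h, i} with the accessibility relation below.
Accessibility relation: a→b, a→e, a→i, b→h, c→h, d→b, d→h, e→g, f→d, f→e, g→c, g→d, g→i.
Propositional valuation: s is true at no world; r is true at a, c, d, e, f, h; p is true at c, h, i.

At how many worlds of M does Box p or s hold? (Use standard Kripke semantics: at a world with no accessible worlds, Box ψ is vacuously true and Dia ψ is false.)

4

Let φ = Box p or s. Evaluate φ at each world:
  a (successors {b, e, i}): φ is false.
  b (successors {h}): φ is true.
  c (successors {h}): φ is true.
  d (successors {b, h}): φ is false.
  e (successors {g}): φ is false.
  f (successors {d, e}): φ is false.
  g (successors {c, d, i}): φ is false.
  h (successors ∅): φ is true.
  i (successors ∅): φ is true.
For instance, at g:
  At g: Box p is false, s is false, so Box p or s is false.
    At g: Box p requires p at every successor {c, d, i}.
      p fails at d, so Box p is false at g.
Satisfying worlds: {b, c, h, i}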